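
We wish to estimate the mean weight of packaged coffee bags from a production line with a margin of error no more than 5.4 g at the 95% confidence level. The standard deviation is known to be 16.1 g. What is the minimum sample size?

35

For a mean, the margin of error is E = z·σ/√n, so n = (zσ/E)².
At 95% confidence, z = 1.960.
n = (1.960 × 16.1 / 5.4)² = 34.15
Round up: n = 35.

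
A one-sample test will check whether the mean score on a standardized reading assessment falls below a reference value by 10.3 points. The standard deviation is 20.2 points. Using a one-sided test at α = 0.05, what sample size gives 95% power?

n = 42

For a one-sample z-test, n = ((z_α + z_β)·σ/δ)².
z_α = 1.645 (one-sided α = 0.05); z_β = 1.645 (power 95% → β = 0.05).
n = (3.290 × 20.2 / 10.3)² = 41.63
Round up: n = 42.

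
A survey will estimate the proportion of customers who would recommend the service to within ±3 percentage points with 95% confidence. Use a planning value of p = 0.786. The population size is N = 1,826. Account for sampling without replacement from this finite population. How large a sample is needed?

516

For a proportion with margin E = 0.03 at 95% confidence, z = 1.960.
n = p̂(1−p̂)(z/E)² = 0.786 × 0.214 × (1.960/0.03)² = 717.97 — call this n₀.
Finite-population correction with N = 1,826: n = n₀ / (1 + (n₀−1)/N) = 717.97 / 1.393 = 515.41
Round up: n = 516.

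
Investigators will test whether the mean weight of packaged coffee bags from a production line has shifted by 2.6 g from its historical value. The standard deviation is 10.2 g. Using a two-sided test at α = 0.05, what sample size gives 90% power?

162

For a one-sample z-test, n = ((z_{α/2} + z_β)·σ/δ)².
z_{α/2} = 1.960 (two-sided α = 0.05); z_β = 1.282 (power 90% → β = 0.1).
n = (3.242 × 10.2 / 2.6)² = 161.76
Round up: n = 162.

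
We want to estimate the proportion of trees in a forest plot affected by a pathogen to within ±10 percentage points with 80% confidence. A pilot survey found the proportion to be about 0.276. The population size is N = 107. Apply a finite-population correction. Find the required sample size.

For a proportion with margin E = 0.1 at 80% confidence, z = 1.282.
n = p̂(1−p̂)(z/E)² = 0.276 × 0.724 × (1.282/0.1)² = 32.84 — call this n₀.
Finite-population correction with N = 107: n = n₀ / (1 + (n₀−1)/N) = 32.84 / 1.298 = 25.30
Round up: n = 26.

n = 26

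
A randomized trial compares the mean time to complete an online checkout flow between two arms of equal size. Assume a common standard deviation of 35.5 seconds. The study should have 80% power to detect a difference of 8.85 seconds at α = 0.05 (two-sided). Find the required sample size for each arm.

For two equal groups, n per group = 2·((z_{α/2} + z_β)·σ/δ)².
z_{α/2} = 1.960; z_β = 0.842 (power 80%).
n = 2 × (2.802 × 35.5 / 8.85)² = 2 × 126.33 = 252.66
Round up: n = 253 per group.

253 per group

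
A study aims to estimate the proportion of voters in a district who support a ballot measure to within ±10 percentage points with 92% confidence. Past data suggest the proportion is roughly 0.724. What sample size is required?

62

For a proportion with margin E = 0.1 at 92% confidence, z = 1.751.
n = p̂(1−p̂)(z/E)² = 0.724 × 0.276 × (1.751/0.1)² = 61.27
Round up: n = 62.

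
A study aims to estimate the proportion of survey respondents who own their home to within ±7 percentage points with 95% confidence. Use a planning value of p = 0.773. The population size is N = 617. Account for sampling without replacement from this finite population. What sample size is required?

For a proportion with margin E = 0.07 at 95% confidence, z = 1.960.
n = p̂(1−p̂)(z/E)² = 0.773 × 0.227 × (1.960/0.07)² = 137.57 — call this n₀.
Finite-population correction with N = 617: n = n₀ / (1 + (n₀−1)/N) = 137.57 / 1.221 = 112.67
Round up: n = 113.

113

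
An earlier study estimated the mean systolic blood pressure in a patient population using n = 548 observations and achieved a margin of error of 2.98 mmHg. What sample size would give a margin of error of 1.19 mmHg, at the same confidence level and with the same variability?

3437

Margin of error scales as 1/√n, so n₂ = n₁·(E₁/E₂)².
n₂ = 548 × (2.98/1.19)² = 548 × 6.271 = 3436.51
Round up: n₂ = 3437.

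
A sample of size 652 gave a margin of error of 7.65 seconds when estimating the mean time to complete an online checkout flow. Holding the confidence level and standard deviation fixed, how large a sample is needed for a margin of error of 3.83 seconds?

Margin of error scales as 1/√n, so n₂ = n₁·(E₁/E₂)².
n₂ = 652 × (7.65/3.83)² = 652 × 3.99 = 2601.48
Round up: n₂ = 2602.

n = 2602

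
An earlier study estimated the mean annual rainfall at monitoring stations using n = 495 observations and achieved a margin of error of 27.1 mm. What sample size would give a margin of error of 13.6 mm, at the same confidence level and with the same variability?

n = 1966

Margin of error scales as 1/√n, so n₂ = n₁·(E₁/E₂)².
n₂ = 495 × (27.1/13.6)² = 495 × 3.971 = 1965.64
Round up: n₂ = 1966.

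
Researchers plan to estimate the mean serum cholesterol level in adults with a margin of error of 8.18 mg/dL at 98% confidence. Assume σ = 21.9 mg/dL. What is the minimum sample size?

For a mean, the margin of error is E = z·σ/√n, so n = (zσ/E)².
At 98% confidence, z = 2.326.
n = (2.326 × 21.9 / 8.18)² = 38.78
Round up: n = 39.

39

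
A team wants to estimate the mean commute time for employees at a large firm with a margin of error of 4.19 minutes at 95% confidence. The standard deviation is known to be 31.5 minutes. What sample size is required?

218

For a mean, the margin of error is E = z·σ/√n, so n = (zσ/E)².
At 95% confidence, z = 1.960.
n = (1.960 × 31.5 / 4.19)² = 217.12
Round up: n = 218.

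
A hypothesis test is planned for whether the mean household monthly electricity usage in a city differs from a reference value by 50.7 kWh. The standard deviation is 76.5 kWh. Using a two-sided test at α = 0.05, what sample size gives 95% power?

For a one-sample z-test, n = ((z_{α/2} + z_β)·σ/δ)².
z_{α/2} = 1.960 (two-sided α = 0.05); z_β = 1.645 (power 95% → β = 0.05).
n = (3.605 × 76.5 / 50.7)² = 29.59
Round up: n = 30.

30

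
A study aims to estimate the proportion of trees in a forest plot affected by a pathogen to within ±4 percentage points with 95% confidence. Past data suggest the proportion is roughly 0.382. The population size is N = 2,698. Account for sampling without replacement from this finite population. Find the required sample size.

469

For a proportion with margin E = 0.04 at 95% confidence, z = 1.960.
n = p̂(1−p̂)(z/E)² = 0.382 × 0.618 × (1.960/0.04)² = 566.82 — call this n₀.
Finite-population correction with N = 2,698: n = n₀ / (1 + (n₀−1)/N) = 566.82 / 1.21 = 468.45
Round up: n = 469.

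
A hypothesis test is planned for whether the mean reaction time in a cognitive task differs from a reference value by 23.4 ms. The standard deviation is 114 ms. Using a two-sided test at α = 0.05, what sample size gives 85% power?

For a one-sample z-test, n = ((z_{α/2} + z_β)·σ/δ)².
z_{α/2} = 1.960 (two-sided α = 0.05); z_β = 1.036 (power 85% → β = 0.15).
n = (2.996 × 114 / 23.4)² = 213.04
Round up: n = 214.

n = 214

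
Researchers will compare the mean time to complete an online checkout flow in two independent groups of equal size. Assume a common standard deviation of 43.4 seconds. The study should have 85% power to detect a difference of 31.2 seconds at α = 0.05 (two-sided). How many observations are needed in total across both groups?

For two equal groups, n per group = 2·((z_{α/2} + z_β)·σ/δ)².
z_{α/2} = 1.960; z_β = 1.036 (power 85%).
n = 2 × (2.996 × 43.4 / 31.2)² = 2 × 17.37 = 34.74
Round up: n = 35 per group.
Total across both groups: 2 × 35 = 70.

70 total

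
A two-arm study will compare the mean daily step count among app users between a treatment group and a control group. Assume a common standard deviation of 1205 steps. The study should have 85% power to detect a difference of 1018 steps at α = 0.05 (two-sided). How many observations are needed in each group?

For two equal groups, n per group = 2·((z_{α/2} + z_β)·σ/δ)².
z_{α/2} = 1.960; z_β = 1.036 (power 85%).
n = 2 × (2.996 × 1205 / 1018)² = 2 × 12.58 = 25.16
Round up: n = 26 per group.

26 per group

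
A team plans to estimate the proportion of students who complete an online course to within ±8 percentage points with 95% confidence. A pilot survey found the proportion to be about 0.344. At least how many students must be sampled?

For a proportion with margin E = 0.08 at 95% confidence, z = 1.960.
n = p̂(1−p̂)(z/E)² = 0.344 × 0.656 × (1.960/0.08)² = 135.45
Round up: n = 136.

136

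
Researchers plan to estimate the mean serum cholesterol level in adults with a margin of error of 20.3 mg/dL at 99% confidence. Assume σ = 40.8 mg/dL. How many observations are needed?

27

For a mean, the margin of error is E = z·σ/√n, so n = (zσ/E)².
At 99% confidence, z = 2.576.
n = (2.576 × 40.8 / 20.3)² = 26.81
Round up: n = 27.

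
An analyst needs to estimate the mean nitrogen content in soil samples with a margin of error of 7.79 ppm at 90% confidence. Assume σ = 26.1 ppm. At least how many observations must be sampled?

For a mean, the margin of error is E = z·σ/√n, so n = (zσ/E)².
At 90% confidence, z = 1.645.
n = (1.645 × 26.1 / 7.79)² = 30.38
Round up: n = 31.

n = 31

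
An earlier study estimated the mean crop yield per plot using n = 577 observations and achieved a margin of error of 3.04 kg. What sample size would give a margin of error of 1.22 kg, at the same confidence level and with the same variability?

Margin of error scales as 1/√n, so n₂ = n₁·(E₁/E₂)².
n₂ = 577 × (3.04/1.22)² = 577 × 6.209 = 3582.59
Round up: n₂ = 3583.

3583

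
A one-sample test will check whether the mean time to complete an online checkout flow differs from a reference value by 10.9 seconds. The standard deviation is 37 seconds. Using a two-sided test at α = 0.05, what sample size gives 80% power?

n = 91

For a one-sample z-test, n = ((z_{α/2} + z_β)·σ/δ)².
z_{α/2} = 1.960 (two-sided α = 0.05); z_β = 0.842 (power 80% → β = 0.2).
n = (2.802 × 37 / 10.9)² = 90.47
Round up: n = 91.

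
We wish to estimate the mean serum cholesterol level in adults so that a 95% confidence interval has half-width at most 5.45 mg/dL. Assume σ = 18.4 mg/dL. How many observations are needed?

For a mean, the margin of error is E = z·σ/√n, so n = (zσ/E)².
At 95% confidence, z = 1.960.
n = (1.960 × 18.4 / 5.45)² = 43.79
Round up: n = 44.

n = 44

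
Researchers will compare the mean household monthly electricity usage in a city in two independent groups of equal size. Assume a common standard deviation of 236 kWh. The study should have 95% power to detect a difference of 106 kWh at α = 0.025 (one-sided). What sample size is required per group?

For two equal groups, n per group = 2·((z_α + z_β)·σ/δ)².
z_α = 1.960; z_β = 1.645 (power 95%).
n = 2 × (3.605 × 236 / 106)² = 2 × 64.42 = 128.84
Round up: n = 129 per group.

129 per group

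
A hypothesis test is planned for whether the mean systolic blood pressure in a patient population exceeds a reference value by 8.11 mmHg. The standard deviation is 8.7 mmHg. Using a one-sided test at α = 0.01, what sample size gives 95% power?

For a one-sample z-test, n = ((z_α + z_β)·σ/δ)².
z_α = 2.326 (one-sided α = 0.01); z_β = 1.645 (power 95% → β = 0.05).
n = (3.971 × 8.7 / 8.11)² = 18.15
Round up: n = 19.

n = 19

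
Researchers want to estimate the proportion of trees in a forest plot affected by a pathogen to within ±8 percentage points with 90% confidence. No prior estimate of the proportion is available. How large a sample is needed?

106

For a proportion with margin E = 0.08 at 90% confidence, z = 1.645.
With no prior estimate, use p = 0.5, which maximizes p(1−p) at 0.25.
n = 0.25 × (z/E)² = 0.25 × (1.645/0.08)² = 105.70
Round up: n = 106.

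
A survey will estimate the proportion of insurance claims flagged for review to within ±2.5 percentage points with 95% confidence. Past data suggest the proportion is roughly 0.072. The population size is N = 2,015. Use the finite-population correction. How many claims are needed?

For a proportion with margin E = 0.025 at 95% confidence, z = 1.960.
n = p̂(1−p̂)(z/E)² = 0.072 × 0.928 × (1.960/0.025)² = 410.69 — call this n₀.
Finite-population correction with N = 2,015: n = n₀ / (1 + (n₀−1)/N) = 410.69 / 1.203 = 341.39
Round up: n = 342.

342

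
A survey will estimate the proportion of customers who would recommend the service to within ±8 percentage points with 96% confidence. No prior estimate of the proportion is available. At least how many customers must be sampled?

165

For a proportion with margin E = 0.08 at 96% confidence, z = 2.054.
With no prior estimate, use p = 0.5, which maximizes p(1−p) at 0.25.
n = 0.25 × (z/E)² = 0.25 × (2.054/0.08)² = 164.80
Round up: n = 165.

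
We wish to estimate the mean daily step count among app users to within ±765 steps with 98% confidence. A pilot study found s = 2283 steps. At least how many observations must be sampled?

For a mean, the margin of error is E = z·σ/√n, so n = (zσ/E)².
At 98% confidence, z = 2.326.
n = (2.326 × 2283 / 765)² = 48.18
Round up: n = 49.

49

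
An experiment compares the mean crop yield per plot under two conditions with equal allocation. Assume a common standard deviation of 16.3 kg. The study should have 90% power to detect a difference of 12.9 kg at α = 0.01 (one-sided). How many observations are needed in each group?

42 per group

For two equal groups, n per group = 2·((z_α + z_β)·σ/δ)².
z_α = 2.326; z_β = 1.282 (power 90%).
n = 2 × (3.608 × 16.3 / 12.9)² = 2 × 20.78 = 41.56
Round up: n = 42 per group.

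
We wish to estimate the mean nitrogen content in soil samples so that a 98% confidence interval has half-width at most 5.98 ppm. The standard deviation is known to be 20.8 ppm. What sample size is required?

For a mean, the margin of error is E = z·σ/√n, so n = (zσ/E)².
At 98% confidence, z = 2.326.
n = (2.326 × 20.8 / 5.98)² = 65.46
Round up: n = 66.

n = 66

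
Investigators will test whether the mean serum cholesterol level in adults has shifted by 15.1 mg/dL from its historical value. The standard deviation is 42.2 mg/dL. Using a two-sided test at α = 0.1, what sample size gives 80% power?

For a one-sample z-test, n = ((z_{α/2} + z_β)·σ/δ)².
z_{α/2} = 1.645 (two-sided α = 0.1); z_β = 0.842 (power 80% → β = 0.2).
n = (2.487 × 42.2 / 15.1)² = 48.31
Round up: n = 49.

49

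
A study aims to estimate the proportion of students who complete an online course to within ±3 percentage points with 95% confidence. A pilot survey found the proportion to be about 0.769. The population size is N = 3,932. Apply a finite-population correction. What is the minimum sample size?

n = 636

For a proportion with margin E = 0.03 at 95% confidence, z = 1.960.
n = p̂(1−p̂)(z/E)² = 0.769 × 0.231 × (1.960/0.03)² = 758.24 — call this n₀.
Finite-population correction with N = 3,932: n = n₀ / (1 + (n₀−1)/N) = 758.24 / 1.193 = 635.57
Round up: n = 636.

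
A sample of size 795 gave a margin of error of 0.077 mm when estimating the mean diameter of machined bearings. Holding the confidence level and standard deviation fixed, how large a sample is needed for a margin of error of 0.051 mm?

1813

Margin of error scales as 1/√n, so n₂ = n₁·(E₁/E₂)².
n₂ = 795 × (0.077/0.051)² = 795 × 2.28 = 1812.60
Round up: n₂ = 1813.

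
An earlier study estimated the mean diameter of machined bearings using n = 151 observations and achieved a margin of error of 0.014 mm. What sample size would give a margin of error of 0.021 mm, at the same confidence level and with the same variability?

Margin of error scales as 1/√n, so n₂ = n₁·(E₁/E₂)².
n₂ = 151 × (0.014/0.021)² = 151 × 0.4444 = 67.10
Round up: n₂ = 68.

n = 68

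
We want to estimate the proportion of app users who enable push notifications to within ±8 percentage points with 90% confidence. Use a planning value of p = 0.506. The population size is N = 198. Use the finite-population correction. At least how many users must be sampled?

n = 70

For a proportion with margin E = 0.08 at 90% confidence, z = 1.645.
n = p̂(1−p̂)(z/E)² = 0.506 × 0.494 × (1.645/0.08)² = 105.69 — call this n₀.
Finite-population correction with N = 198: n = n₀ / (1 + (n₀−1)/N) = 105.69 / 1.529 = 69.12
Round up: n = 70.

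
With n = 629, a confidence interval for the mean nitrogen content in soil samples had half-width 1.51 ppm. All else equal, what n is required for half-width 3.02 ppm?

Margin of error scales as 1/√n, so n₂ = n₁·(E₁/E₂)².
n₂ = 629 × (1.51/3.02)² = 629 × 0.25 = 157.25
Round up: n₂ = 158.

158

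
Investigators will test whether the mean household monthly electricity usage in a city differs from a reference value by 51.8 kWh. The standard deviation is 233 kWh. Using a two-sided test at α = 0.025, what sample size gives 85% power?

n = 218

For a one-sample z-test, n = ((z_{α/2} + z_β)·σ/δ)².
z_{α/2} = 2.241 (two-sided α = 0.025); z_β = 1.036 (power 85% → β = 0.15).
n = (3.277 × 233 / 51.8)² = 217.27
Round up: n = 218.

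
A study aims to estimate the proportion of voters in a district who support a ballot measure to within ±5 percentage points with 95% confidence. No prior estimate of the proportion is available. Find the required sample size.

385

For a proportion with margin E = 0.05 at 95% confidence, z = 1.960.
With no prior estimate, use p = 0.5, which maximizes p(1−p) at 0.25.
n = 0.25 × (z/E)² = 0.25 × (1.960/0.05)² = 384.16
Round up: n = 385.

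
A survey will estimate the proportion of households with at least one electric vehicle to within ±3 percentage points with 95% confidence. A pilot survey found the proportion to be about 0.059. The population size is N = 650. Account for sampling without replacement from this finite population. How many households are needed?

174

For a proportion with margin E = 0.03 at 95% confidence, z = 1.960.
n = p̂(1−p̂)(z/E)² = 0.059 × 0.941 × (1.960/0.03)² = 236.98 — call this n₀.
Finite-population correction with N = 650: n = n₀ / (1 + (n₀−1)/N) = 236.98 / 1.363 = 173.87
Round up: n = 174.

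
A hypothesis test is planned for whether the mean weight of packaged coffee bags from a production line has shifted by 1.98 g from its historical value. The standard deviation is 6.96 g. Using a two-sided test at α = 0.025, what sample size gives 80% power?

118

For a one-sample z-test, n = ((z_{α/2} + z_β)·σ/δ)².
z_{α/2} = 2.241 (two-sided α = 0.025); z_β = 0.842 (power 80% → β = 0.2).
n = (3.083 × 6.96 / 1.98)² = 117.45
Round up: n = 118.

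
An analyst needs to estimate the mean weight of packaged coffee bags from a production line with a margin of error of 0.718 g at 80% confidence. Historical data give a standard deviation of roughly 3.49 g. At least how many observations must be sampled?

n = 39

For a mean, the margin of error is E = z·σ/√n, so n = (zσ/E)².
At 80% confidence, z = 1.282.
n = (1.282 × 3.49 / 0.718)² = 38.83
Round up: n = 39.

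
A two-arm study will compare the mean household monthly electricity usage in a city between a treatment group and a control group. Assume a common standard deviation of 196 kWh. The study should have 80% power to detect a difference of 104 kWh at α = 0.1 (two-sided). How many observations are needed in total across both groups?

88 total

For two equal groups, n per group = 2·((z_{α/2} + z_β)·σ/δ)².
z_{α/2} = 1.645; z_β = 0.842 (power 80%).
n = 2 × (2.487 × 196 / 104)² = 2 × 21.97 = 43.94
Round up: n = 44 per group.
Total across both groups: 2 × 44 = 88.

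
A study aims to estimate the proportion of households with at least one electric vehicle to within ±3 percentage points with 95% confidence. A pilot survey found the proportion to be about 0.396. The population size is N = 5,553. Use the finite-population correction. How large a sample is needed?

863

For a proportion with margin E = 0.03 at 95% confidence, z = 1.960.
n = p̂(1−p̂)(z/E)² = 0.396 × 0.604 × (1.960/0.03)² = 1020.94 — call this n₀.
Finite-population correction with N = 5,553: n = n₀ / (1 + (n₀−1)/N) = 1020.94 / 1.184 = 862.28
Round up: n = 863.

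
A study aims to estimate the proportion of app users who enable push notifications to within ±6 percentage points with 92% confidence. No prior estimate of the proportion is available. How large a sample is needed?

213

For a proportion with margin E = 0.06 at 92% confidence, z = 1.751.
With no prior estimate, use p = 0.5, which maximizes p(1−p) at 0.25.
n = 0.25 × (z/E)² = 0.25 × (1.751/0.06)² = 212.92
Round up: n = 213.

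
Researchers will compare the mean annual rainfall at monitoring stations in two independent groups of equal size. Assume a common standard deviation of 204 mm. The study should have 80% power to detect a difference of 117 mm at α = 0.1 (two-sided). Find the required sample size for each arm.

For two equal groups, n per group = 2·((z_{α/2} + z_β)·σ/δ)².
z_{α/2} = 1.645; z_β = 0.842 (power 80%).
n = 2 × (2.487 × 204 / 117)² = 2 × 18.80 = 37.60
Round up: n = 38 per group.

38 per group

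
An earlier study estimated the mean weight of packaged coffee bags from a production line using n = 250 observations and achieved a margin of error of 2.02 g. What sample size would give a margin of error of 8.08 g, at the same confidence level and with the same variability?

Margin of error scales as 1/√n, so n₂ = n₁·(E₁/E₂)².
n₂ = 250 × (2.02/8.08)² = 250 × 0.0625 = 15.62
Round up: n₂ = 16.

16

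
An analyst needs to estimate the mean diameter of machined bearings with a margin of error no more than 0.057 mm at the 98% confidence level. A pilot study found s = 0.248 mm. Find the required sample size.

For a mean, the margin of error is E = z·σ/√n, so n = (zσ/E)².
At 98% confidence, z = 2.326.
n = (2.326 × 0.248 / 0.057)² = 102.42
Round up: n = 103.

103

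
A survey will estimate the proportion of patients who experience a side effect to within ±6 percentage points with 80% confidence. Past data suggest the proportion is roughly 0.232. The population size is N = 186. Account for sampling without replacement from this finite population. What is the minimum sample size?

For a proportion with margin E = 0.06 at 80% confidence, z = 1.282.
n = p̂(1−p̂)(z/E)² = 0.232 × 0.768 × (1.282/0.06)² = 81.34 — call this n₀.
Finite-population correction with N = 186: n = n₀ / (1 + (n₀−1)/N) = 81.34 / 1.432 = 56.80
Round up: n = 57.

57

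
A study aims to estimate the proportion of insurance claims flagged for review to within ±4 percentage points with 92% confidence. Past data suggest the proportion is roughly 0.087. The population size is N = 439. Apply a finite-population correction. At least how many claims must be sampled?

n = 114

For a proportion with margin E = 0.04 at 92% confidence, z = 1.751.
n = p̂(1−p̂)(z/E)² = 0.087 × 0.913 × (1.751/0.04)² = 152.21 — call this n₀.
Finite-population correction with N = 439: n = n₀ / (1 + (n₀−1)/N) = 152.21 / 1.344 = 113.25
Round up: n = 114.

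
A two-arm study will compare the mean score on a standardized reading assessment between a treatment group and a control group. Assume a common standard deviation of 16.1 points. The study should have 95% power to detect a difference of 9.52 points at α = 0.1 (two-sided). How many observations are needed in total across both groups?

For two equal groups, n per group = 2·((z_{α/2} + z_β)·σ/δ)².
z_{α/2} = 1.645; z_β = 1.645 (power 95%).
n = 2 × (3.290 × 16.1 / 9.52)² = 2 × 30.96 = 61.92
Round up: n = 62 per group.
Total across both groups: 2 × 62 = 124.

124 total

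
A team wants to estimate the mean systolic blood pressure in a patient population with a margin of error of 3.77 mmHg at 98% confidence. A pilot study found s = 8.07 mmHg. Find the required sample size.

25

For a mean, the margin of error is E = z·σ/√n, so n = (zσ/E)².
At 98% confidence, z = 2.326.
n = (2.326 × 8.07 / 3.77)² = 24.79
Round up: n = 25.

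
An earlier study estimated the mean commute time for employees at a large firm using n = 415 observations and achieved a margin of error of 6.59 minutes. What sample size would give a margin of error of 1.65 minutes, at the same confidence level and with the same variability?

Margin of error scales as 1/√n, so n₂ = n₁·(E₁/E₂)².
n₂ = 415 × (6.59/1.65)² = 415 × 15.95 = 6619.25
Round up: n₂ = 6620.

6620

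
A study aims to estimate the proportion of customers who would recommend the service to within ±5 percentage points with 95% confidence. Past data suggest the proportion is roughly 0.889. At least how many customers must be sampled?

152

For a proportion with margin E = 0.05 at 95% confidence, z = 1.960.
n = p̂(1−p̂)(z/E)² = 0.889 × 0.111 × (1.960/0.05)² = 151.63
Round up: n = 152.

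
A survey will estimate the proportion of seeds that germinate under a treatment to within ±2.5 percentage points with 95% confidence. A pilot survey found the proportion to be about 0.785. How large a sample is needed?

For a proportion with margin E = 0.025 at 95% confidence, z = 1.960.
n = p̂(1−p̂)(z/E)² = 0.785 × 0.215 × (1.960/0.025)² = 1037.39
Round up: n = 1038.

1038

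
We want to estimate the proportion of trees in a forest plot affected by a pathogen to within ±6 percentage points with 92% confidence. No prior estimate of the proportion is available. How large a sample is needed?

For a proportion with margin E = 0.06 at 92% confidence, z = 1.751.
With no prior estimate, use p = 0.5, which maximizes p(1−p) at 0.25.
n = 0.25 × (z/E)² = 0.25 × (1.751/0.06)² = 212.92
Round up: n = 213.

213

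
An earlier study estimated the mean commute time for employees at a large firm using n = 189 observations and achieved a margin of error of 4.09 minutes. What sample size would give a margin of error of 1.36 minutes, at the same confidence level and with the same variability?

Margin of error scales as 1/√n, so n₂ = n₁·(E₁/E₂)².
n₂ = 189 × (4.09/1.36)² = 189 × 9.044 = 1709.32
Round up: n₂ = 1710.

1710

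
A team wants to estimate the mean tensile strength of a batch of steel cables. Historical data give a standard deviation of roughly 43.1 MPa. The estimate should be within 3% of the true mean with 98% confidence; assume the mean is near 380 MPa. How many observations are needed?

78

For a mean, the margin of error is E = z·σ/√n, so n = (zσ/E)².
At 98% confidence, z = 2.326.
E = 3% of 380 = 11.4 MPa.
n = (2.326 × 43.1 / 11.4)² = 77.33
Round up: n = 78.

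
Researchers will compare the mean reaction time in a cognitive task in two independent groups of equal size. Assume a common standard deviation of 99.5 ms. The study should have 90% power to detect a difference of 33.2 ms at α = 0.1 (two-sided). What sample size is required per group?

154 per group

For two equal groups, n per group = 2·((z_{α/2} + z_β)·σ/δ)².
z_{α/2} = 1.645; z_β = 1.282 (power 90%).
n = 2 × (2.927 × 99.5 / 33.2)² = 2 × 76.95 = 153.90
Round up: n = 154 per group.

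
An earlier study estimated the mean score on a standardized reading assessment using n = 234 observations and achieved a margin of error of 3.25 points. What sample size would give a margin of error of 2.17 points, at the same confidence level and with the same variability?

Margin of error scales as 1/√n, so n₂ = n₁·(E₁/E₂)².
n₂ = 234 × (3.25/2.17)² = 234 × 2.243 = 524.86
Round up: n₂ = 525.

525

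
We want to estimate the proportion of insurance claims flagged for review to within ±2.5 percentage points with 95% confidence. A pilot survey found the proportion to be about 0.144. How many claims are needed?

For a proportion with margin E = 0.025 at 95% confidence, z = 1.960.
n = p̂(1−p̂)(z/E)² = 0.144 × 0.856 × (1.960/0.025)² = 757.65
Round up: n = 758.

758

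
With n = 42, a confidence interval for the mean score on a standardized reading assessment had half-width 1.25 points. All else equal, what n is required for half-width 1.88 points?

Margin of error scales as 1/√n, so n₂ = n₁·(E₁/E₂)².
n₂ = 42 × (1.25/1.88)² = 42 × 0.4421 = 18.57
Round up: n₂ = 19.

19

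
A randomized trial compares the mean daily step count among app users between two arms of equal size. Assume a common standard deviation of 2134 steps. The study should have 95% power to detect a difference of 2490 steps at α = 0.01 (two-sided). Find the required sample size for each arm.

27 per group

For two equal groups, n per group = 2·((z_{α/2} + z_β)·σ/δ)².
z_{α/2} = 2.576; z_β = 1.645 (power 95%).
n = 2 × (4.221 × 2134 / 2490)² = 2 × 13.09 = 26.18
Round up: n = 27 per group.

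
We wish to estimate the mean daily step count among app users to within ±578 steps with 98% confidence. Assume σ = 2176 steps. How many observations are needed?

77

For a mean, the margin of error is E = z·σ/√n, so n = (zσ/E)².
At 98% confidence, z = 2.326.
n = (2.326 × 2176 / 578)² = 76.68
Round up: n = 77.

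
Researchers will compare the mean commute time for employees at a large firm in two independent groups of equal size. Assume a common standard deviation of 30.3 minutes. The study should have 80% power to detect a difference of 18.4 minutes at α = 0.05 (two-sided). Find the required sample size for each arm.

43 per group

For two equal groups, n per group = 2·((z_{α/2} + z_β)·σ/δ)².
z_{α/2} = 1.960; z_β = 0.842 (power 80%).
n = 2 × (2.802 × 30.3 / 18.4)² = 2 × 21.29 = 42.58
Round up: n = 43 per group.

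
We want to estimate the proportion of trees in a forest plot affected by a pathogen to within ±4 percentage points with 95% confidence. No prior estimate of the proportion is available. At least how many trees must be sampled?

601

For a proportion with margin E = 0.04 at 95% confidence, z = 1.960.
With no prior estimate, use p = 0.5, which maximizes p(1−p) at 0.25.
n = 0.25 × (z/E)² = 0.25 × (1.960/0.04)² = 600.25
Round up: n = 601.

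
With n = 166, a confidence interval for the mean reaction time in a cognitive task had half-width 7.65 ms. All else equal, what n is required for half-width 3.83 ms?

Margin of error scales as 1/√n, so n₂ = n₁·(E₁/E₂)².
n₂ = 166 × (7.65/3.83)² = 166 × 3.99 = 662.34
Round up: n₂ = 663.

663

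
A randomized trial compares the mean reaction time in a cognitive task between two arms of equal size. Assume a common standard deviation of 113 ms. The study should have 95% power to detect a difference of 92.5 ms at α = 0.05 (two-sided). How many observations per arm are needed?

For two equal groups, n per group = 2·((z_{α/2} + z_β)·σ/δ)².
z_{α/2} = 1.960; z_β = 1.645 (power 95%).
n = 2 × (3.605 × 113 / 92.5)² = 2 × 19.39 = 38.78
Round up: n = 39 per group.

39 per group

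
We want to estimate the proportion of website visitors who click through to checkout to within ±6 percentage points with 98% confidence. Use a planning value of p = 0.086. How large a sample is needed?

119

For a proportion with margin E = 0.06 at 98% confidence, z = 2.326.
n = p̂(1−p̂)(z/E)² = 0.086 × 0.914 × (2.326/0.06)² = 118.13
Round up: n = 119.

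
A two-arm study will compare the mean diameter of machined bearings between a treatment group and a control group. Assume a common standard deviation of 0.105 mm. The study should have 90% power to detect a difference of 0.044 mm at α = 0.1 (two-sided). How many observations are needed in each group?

For two equal groups, n per group = 2·((z_{α/2} + z_β)·σ/δ)².
z_{α/2} = 1.645; z_β = 1.282 (power 90%).
n = 2 × (2.927 × 0.105 / 0.044)² = 2 × 48.79 = 97.58
Round up: n = 98 per group.

98 per group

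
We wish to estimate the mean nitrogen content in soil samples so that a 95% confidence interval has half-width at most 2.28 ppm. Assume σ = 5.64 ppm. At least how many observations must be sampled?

For a mean, the margin of error is E = z·σ/√n, so n = (zσ/E)².
At 95% confidence, z = 1.960.
n = (1.960 × 5.64 / 2.28)² = 23.51
Round up: n = 24.

24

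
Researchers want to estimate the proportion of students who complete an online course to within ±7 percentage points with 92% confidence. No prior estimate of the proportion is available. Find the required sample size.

For a proportion with margin E = 0.07 at 92% confidence, z = 1.751.
With no prior estimate, use p = 0.5, which maximizes p(1−p) at 0.25.
n = 0.25 × (z/E)² = 0.25 × (1.751/0.07)² = 156.43
Round up: n = 157.

157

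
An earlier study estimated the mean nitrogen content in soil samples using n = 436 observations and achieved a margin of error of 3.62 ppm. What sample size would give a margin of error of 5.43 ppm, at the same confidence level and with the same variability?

Margin of error scales as 1/√n, so n₂ = n₁·(E₁/E₂)².
n₂ = 436 × (3.62/5.43)² = 436 × 0.4444 = 193.76
Round up: n₂ = 194.

194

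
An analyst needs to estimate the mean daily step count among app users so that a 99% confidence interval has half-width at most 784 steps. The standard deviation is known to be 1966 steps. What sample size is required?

For a mean, the margin of error is E = z·σ/√n, so n = (zσ/E)².
At 99% confidence, z = 2.576.
n = (2.576 × 1966 / 784)² = 41.73
Round up: n = 42.

42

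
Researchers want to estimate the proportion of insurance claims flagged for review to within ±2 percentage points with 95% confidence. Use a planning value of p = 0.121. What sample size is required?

For a proportion with margin E = 0.02 at 95% confidence, z = 1.960.
n = p̂(1−p̂)(z/E)² = 0.121 × 0.879 × (1.960/0.02)² = 1021.47
Round up: n = 1022.

1022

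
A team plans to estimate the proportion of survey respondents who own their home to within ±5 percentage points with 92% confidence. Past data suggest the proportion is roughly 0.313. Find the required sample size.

For a proportion with margin E = 0.05 at 92% confidence, z = 1.751.
n = p̂(1−p̂)(z/E)² = 0.313 × 0.687 × (1.751/0.05)² = 263.71
Round up: n = 264.

n = 264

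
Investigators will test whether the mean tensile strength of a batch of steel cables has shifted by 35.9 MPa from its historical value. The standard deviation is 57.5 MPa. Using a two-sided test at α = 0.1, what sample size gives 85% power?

19

For a one-sample z-test, n = ((z_{α/2} + z_β)·σ/δ)².
z_{α/2} = 1.645 (two-sided α = 0.1); z_β = 1.036 (power 85% → β = 0.15).
n = (2.681 × 57.5 / 35.9)² = 18.44
Round up: n = 19.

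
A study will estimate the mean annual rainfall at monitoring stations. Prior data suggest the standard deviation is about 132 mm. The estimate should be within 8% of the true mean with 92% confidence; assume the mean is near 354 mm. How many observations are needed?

n = 67

For a mean, the margin of error is E = z·σ/√n, so n = (zσ/E)².
At 92% confidence, z = 1.751.
E = 8% of 354 = 28.32 mm.
n = (1.751 × 132 / 28.32)² = 66.61
Round up: n = 67.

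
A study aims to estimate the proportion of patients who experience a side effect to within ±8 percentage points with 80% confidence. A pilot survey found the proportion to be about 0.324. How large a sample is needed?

n = 57

For a proportion with margin E = 0.08 at 80% confidence, z = 1.282.
n = p̂(1−p̂)(z/E)² = 0.324 × 0.676 × (1.282/0.08)² = 56.25
Round up: n = 57.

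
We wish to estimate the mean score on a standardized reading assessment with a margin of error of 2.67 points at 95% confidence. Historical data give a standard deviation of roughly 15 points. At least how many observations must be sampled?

For a mean, the margin of error is E = z·σ/√n, so n = (zσ/E)².
At 95% confidence, z = 1.960.
n = (1.960 × 15 / 2.67)² = 121.25
Round up: n = 122.

122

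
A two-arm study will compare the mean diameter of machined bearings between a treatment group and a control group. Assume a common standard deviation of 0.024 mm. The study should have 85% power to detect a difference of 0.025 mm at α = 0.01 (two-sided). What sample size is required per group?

For two equal groups, n per group = 2·((z_{α/2} + z_β)·σ/δ)².
z_{α/2} = 2.576; z_β = 1.036 (power 85%).
n = 2 × (3.612 × 0.024 / 0.025)² = 2 × 12.02 = 24.04
Round up: n = 25 per group.

25 per group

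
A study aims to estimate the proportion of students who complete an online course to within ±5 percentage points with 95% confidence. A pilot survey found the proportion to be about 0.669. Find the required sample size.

For a proportion with margin E = 0.05 at 95% confidence, z = 1.960.
n = p̂(1−p̂)(z/E)² = 0.669 × 0.331 × (1.960/0.05)² = 340.27
Round up: n = 341.

n = 341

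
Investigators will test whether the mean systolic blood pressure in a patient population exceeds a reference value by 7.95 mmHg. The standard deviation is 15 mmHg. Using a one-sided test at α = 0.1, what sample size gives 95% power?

For a one-sample z-test, n = ((z_α + z_β)·σ/δ)².
z_α = 1.282 (one-sided α = 0.1); z_β = 1.645 (power 95% → β = 0.05).
n = (2.927 × 15 / 7.95)² = 30.50
Round up: n = 31.

31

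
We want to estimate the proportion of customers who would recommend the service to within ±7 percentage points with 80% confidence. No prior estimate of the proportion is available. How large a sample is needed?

n = 84

For a proportion with margin E = 0.07 at 80% confidence, z = 1.282.
With no prior estimate, use p = 0.5, which maximizes p(1−p) at 0.25.
n = 0.25 × (z/E)² = 0.25 × (1.282/0.07)² = 83.85
Round up: n = 84.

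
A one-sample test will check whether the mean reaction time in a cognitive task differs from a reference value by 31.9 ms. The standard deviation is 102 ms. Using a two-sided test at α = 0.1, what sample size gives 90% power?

88

For a one-sample z-test, n = ((z_{α/2} + z_β)·σ/δ)².
z_{α/2} = 1.645 (two-sided α = 0.1); z_β = 1.282 (power 90% → β = 0.1).
n = (2.927 × 102 / 31.9)² = 87.59
Round up: n = 88.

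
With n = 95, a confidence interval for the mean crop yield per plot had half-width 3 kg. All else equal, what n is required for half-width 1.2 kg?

Margin of error scales as 1/√n, so n₂ = n₁·(E₁/E₂)².
n₂ = 95 × (3/1.2)² = 95 × 6.25 = 593.75
Round up: n₂ = 594.

594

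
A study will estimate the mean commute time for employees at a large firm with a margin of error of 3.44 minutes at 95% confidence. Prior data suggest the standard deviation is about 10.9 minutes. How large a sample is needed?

39

For a mean, the margin of error is E = z·σ/√n, so n = (zσ/E)².
At 95% confidence, z = 1.960.
n = (1.960 × 10.9 / 3.44)² = 38.57
Round up: n = 39.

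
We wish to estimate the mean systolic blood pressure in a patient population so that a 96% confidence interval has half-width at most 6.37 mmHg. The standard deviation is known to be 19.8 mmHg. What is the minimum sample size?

For a mean, the margin of error is E = z·σ/√n, so n = (zσ/E)².
At 96% confidence, z = 2.054.
n = (2.054 × 19.8 / 6.37)² = 40.76
Round up: n = 41.

41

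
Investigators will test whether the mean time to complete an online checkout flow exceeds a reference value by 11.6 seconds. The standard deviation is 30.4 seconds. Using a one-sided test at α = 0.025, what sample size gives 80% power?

54

For a one-sample z-test, n = ((z_α + z_β)·σ/δ)².
z_α = 1.960 (one-sided α = 0.025); z_β = 0.842 (power 80% → β = 0.2).
n = (2.802 × 30.4 / 11.6)² = 53.92
Round up: n = 54.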